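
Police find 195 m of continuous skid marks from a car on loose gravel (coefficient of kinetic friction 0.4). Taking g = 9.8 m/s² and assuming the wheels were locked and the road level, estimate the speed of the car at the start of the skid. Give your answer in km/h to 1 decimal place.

Deceleration a = μg = 0.4 × 9.8 = 3.920 m/s².
v = √(2a·d) = √(2 × 3.920 × 195) = √1528.800 = 39.0999 m/s.
= 39.0999 × 3.6 = 140.760 km/h.

Initial speed ≈ 140.8 km/h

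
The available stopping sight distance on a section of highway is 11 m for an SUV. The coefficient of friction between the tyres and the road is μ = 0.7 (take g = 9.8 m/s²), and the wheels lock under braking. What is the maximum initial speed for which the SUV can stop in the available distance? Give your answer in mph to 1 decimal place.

Maximum speed ≈ 27.5 mph

a = μg = 0.7 × 9.8 = 6.860 m/s².
v²/(2a) = d ⇒ v = √(2 × 6.860 × 11) = √150.92 = 12.2850 m/s.
12.2850 m/s ÷ 0.44704 = 27.481 mph.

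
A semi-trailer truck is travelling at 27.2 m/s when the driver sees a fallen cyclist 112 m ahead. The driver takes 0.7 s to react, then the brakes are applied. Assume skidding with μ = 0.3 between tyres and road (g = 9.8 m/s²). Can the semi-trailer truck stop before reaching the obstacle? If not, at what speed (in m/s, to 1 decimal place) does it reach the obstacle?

a = μg = 0.3 × 9.8 = 2.940 m/s².
Reaction distance = 27.2000 × 0.7 = 19.040 m.
Braking distance needed to stop: v²/(2a) = 739.840 / 5.880 = 125.823 m, so total needed = 19.040 + 125.823 = 144.863 m > 112 m — it cannot stop.
Distance remaining when braking begins: 112 − 19.040 = 92.960 m.
v² = v₀² − 2a·d = 739.840 − 2 × 2.940 × 92.960 = 193.235 m²/s².
v = √193.235 = 13.901 m/s.

No — it strikes the obstacle at 13.9 m/s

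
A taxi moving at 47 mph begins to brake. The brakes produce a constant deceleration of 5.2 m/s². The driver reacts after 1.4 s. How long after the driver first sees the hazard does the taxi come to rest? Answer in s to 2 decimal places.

Total time ≈ 5.44 s

47 mph × 0.44704 = 21.0109 m/s.
Braking time = v/a = 21.0109 / 5.200 = 4.041 s.
Total = 1.4 + 4.041 = 5.441 s.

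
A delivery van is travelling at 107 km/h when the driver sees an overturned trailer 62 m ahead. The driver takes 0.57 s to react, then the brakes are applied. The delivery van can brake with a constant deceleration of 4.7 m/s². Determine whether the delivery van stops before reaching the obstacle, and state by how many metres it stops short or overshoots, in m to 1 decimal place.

107 km/h ÷ 3.6 = 29.7222 m/s.
Reaction distance = 29.7222 × 0.57 = 16.942 m.
Braking distance = v²/(2a) = 883.409 / 9.400 = 93.980 m.
Total stopping distance = 16.942 + 93.980 = 110.922 m, vs 62 m available — it cannot stop in time and overshoots by 110.922 − 62 = 48.922 m.

No — it overshoots by 48.9 m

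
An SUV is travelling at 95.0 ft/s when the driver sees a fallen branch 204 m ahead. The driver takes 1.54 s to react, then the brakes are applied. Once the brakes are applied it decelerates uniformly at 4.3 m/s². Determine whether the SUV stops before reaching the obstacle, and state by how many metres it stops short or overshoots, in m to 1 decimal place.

Yes — it stops 61.9 m short of the obstacle

95 ft/s × 0.3048 = 28.9560 m/s.
Reaction distance = 28.9560 × 1.54 = 44.592 m.
Braking distance = v²/(2a) = 838.450 / 8.600 = 97.494 m.
Total stopping distance = 44.592 + 97.494 = 142.086 m, vs 204 m available — it stops with 204 − 142.086 = 61.914 m to spare.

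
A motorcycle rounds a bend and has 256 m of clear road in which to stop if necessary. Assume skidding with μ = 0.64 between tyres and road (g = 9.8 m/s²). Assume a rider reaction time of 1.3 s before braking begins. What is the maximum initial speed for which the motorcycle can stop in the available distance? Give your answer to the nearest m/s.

Maximum speed ≈ 49 m/s

a = μg = 0.64 × 9.8 = 6.272 m/s².
Stopping distance: v·t_r + v²/(2a) = 256 with t_r = 1.3 s and a = 6.272 m/s².
So v² + 16.307 v − 3211.26 = 0.
Positive root: v = −a·t_r + √((a·t_r)² + 2a·d) = −8.154 + √(66.488 + 3211.26) = 49.0976 m/s.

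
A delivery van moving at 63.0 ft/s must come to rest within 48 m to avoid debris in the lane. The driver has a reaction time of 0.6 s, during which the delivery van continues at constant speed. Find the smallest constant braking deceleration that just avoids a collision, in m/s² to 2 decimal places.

63 ft/s × 0.3048 = 19.2024 m/s.
Distance covered during reaction = 19.2024 × 0.6 = 11.521 m.
Distance available for braking: 48 − 11.521 = 36.479 m.
v² = 2a·d ⇒ a = v²/(2d) = 19.2024² / (2 × 36.479) = 368.732 / 72.958 = 5.0540 m/s².

Required deceleration ≈ 5.05 m/s²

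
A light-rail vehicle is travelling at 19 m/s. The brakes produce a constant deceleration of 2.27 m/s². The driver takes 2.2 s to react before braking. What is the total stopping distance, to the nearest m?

Total stopping distance ≈ 121 m

Reaction distance = v·t_r = 19.0000 × 2.2 = 41.800 m.
Braking distance = v²/(2a) = 19.0000² / (2 × 2.270) = 361.000 / 4.540 = 79.515 m.
Total = 41.800 + 79.515 = 121.315 m.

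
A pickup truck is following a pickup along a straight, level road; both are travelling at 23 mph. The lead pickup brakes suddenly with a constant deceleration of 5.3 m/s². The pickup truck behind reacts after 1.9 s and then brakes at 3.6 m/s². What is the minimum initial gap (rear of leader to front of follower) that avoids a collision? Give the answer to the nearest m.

23 mph × 0.44704 = 10.2819 m/s.
Leader travels v²/(2a_L) = 105.717 / 10.600 = 9.973 m before stopping.
Follower covers v·t_r = 10.2819 × 1.9 = 19.536 m while reacting, then v²/(2a_F) = 105.717 / 7.200 = 14.683 m while braking, for a total of 19.536 + 14.683 = 34.219 m.
Since a_F ≤ a_L and the follower starts braking later, the follower is never slower than the leader, so the closest approach is when both have stopped.
Minimum gap = 34.219 − 9.973 = 24.246 m.

Minimum gap ≈ 24 m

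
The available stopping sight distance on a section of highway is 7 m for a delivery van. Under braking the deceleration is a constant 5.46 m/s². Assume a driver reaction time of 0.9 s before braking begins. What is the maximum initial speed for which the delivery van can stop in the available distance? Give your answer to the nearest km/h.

Maximum speed ≈ 18 km/h

Stopping distance: v·t_r + v²/(2a) = 7 with t_r = 0.9 s and a = 5.460 m/s².
So v² + 9.828 v − 76.44 = 0.
Positive root: v = −a·t_r + √((a·t_r)² + 2a·d) = −4.914 + √(24.147 + 76.44) = 5.1153 m/s.
5.1153 m/s × 3.6 = 18.415 km/h.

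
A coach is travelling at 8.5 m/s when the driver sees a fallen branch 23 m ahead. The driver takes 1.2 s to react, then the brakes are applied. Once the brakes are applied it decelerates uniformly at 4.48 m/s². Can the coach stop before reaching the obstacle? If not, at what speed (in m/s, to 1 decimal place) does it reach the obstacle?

Yes — it stops about 4.7 m short of the obstacle, so it never reaches it

Reaction distance = 8.5000 × 1.2 = 10.200 m.
Braking distance = v²/(2a) = 72.250 / 8.960 = 8.064 m.
Total stopping distance = 10.200 + 8.064 = 18.264 m, vs 23 m available — it stops with 23 − 18.264 = 4.736 m to spare.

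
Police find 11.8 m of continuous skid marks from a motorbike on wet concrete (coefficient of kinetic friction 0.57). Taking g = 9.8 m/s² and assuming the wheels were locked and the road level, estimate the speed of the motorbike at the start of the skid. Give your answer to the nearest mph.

Initial speed ≈ 26 mph

Deceleration a = μg = 0.57 × 9.8 = 5.586 m/s².
v = √(2a·d) = √(2 × 5.586 × 11.8) = √131.830 = 11.4817 m/s.
= 11.4817 ÷ 0.44704 = 25.684 mph.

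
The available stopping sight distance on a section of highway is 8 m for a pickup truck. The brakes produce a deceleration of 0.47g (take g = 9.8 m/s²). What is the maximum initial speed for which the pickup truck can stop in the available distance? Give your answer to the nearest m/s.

a = 0.47 × 9.8 = 4.606 m/s².
v²/(2a) = d ⇒ v = √(2 × 4.606 × 8) = √73.70 = 8.5849 m/s.

Maximum speed ≈ 9 m/s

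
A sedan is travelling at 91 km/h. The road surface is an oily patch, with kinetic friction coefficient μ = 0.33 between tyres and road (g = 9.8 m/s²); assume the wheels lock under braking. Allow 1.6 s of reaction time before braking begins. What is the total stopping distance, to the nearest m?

91 km/h ÷ 3.6 = 25.2778 m/s.
a = μg = 0.33 × 9.8 = 3.234 m/s².
Reaction distance = v·t_r = 25.2778 × 1.6 = 40.444 m.
Braking distance = v²/(2a) = 25.2778² / (2 × 3.234) = 638.967 / 6.468 = 98.789 m.
Total = 40.444 + 98.789 = 139.233 m.

Total stopping distance ≈ 139 m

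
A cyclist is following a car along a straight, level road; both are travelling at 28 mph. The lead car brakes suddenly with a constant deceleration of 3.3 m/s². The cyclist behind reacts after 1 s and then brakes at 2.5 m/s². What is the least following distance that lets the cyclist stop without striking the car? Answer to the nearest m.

28 mph × 0.44704 = 12.5171 m/s.
Leader travels v²/(2a_L) = 156.678 / 6.600 = 23.739 m before stopping.
Follower covers v·t_r = 12.5171 × 1 = 12.517 m while reacting, then v²/(2a_F) = 156.678 / 5.000 = 31.336 m while braking, for a total of 12.517 + 31.336 = 43.853 m.
Since a_F ≤ a_L and the follower starts braking later, the follower is never slower than the leader, so the closest approach is when both have stopped.
Minimum gap = 43.853 − 23.739 = 20.114 m.

Minimum gap ≈ 20 m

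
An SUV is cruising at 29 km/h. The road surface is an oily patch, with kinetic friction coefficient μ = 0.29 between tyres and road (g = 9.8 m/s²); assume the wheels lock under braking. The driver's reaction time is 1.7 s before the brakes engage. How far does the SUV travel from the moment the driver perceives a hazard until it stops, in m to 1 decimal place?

29 km/h ÷ 3.6 = 8.0556 m/s.
a = μg = 0.29 × 9.8 = 2.842 m/s².
Reaction distance = v·t_r = 8.0556 × 1.7 = 13.695 m.
Braking distance = v²/(2a) = 8.0556² / (2 × 2.842) = 64.893 / 5.684 = 11.417 m.
Total = 13.695 + 11.417 = 25.112 m.

Total stopping distance ≈ 25.1 m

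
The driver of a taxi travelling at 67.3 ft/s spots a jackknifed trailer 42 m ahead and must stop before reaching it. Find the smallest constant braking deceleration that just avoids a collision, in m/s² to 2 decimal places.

67.3 ft/s × 0.3048 = 20.5130 m/s.
v² = 2a·d ⇒ a = v²/(2d) = 20.5130² / (2 × 42.000) = 420.783 / 84.000 = 5.0093 m/s².

Required deceleration ≈ 5.01 m/s²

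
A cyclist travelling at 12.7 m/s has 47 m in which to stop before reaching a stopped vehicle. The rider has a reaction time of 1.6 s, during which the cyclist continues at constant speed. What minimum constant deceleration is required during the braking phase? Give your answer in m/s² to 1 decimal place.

Distance covered during reaction = 12.7000 × 1.6 = 20.320 m.
Distance available for braking: 47 − 20.320 = 26.680 m.
v² = 2a·d ⇒ a = v²/(2d) = 12.7000² / (2 × 26.680) = 161.290 / 53.360 = 3.0227 m/s².

Required deceleration ≈ 3.0 m/s²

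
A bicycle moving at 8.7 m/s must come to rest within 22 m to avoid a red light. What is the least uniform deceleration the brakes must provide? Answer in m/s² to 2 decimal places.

v² = 2a·d ⇒ a = v²/(2d) = 8.7000² / (2 × 22.000) = 75.690 / 44.000 = 1.7202 m/s².

Required deceleration ≈ 1.72 m/s²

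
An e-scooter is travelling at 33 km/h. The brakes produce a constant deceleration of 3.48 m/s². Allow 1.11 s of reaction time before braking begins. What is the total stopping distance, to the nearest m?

Total stopping distance ≈ 22 m

33 km/h ÷ 3.6 = 9.1667 m/s.
Reaction distance = v·t_r = 9.1667 × 1.11 = 10.175 m.
Braking distance = v²/(2a) = 9.1667² / (2 × 3.480) = 84.028 / 6.960 = 12.073 m.
Total = 10.175 + 12.073 = 22.248 m.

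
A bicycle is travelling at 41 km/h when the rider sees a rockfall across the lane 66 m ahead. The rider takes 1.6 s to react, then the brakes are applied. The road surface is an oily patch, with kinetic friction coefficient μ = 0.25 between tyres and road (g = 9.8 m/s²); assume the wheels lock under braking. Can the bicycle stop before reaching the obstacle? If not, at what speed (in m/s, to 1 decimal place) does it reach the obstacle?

41 km/h ÷ 3.6 = 11.3889 m/s.
a = μg = 0.25 × 9.8 = 2.450 m/s².
Reaction distance = 11.3889 × 1.6 = 18.222 m.
Braking distance = v²/(2a) = 129.707 / 4.900 = 26.471 m.
Total stopping distance = 18.222 + 26.471 = 44.693 m, vs 66 m available — it stops with 66 − 44.693 = 21.307 m to spare.

Yes — it stops about 21.3 m short of the obstacle, so it never reaches it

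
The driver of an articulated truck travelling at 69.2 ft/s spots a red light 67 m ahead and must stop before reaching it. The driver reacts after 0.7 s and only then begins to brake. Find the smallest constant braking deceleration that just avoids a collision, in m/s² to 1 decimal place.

Required deceleration ≈ 4.3 m/s²

69.2 ft/s × 0.3048 = 21.0922 m/s.
Distance covered during reaction = 21.0922 × 0.7 = 14.765 m.
Distance available for braking: 67 − 14.765 = 52.235 m.
v² = 2a·d ⇒ a = v²/(2d) = 21.0922² / (2 × 52.235) = 444.881 / 104.470 = 4.2585 m/s².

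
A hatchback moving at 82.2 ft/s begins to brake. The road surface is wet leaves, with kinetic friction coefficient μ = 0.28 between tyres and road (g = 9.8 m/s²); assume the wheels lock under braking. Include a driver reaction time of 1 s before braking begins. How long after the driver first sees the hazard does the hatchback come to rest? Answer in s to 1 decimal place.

82.2 ft/s × 0.3048 = 25.0546 m/s.
a = μg = 0.28 × 9.8 = 2.744 m/s².
Braking time = v/a = 25.0546 / 2.744 = 9.131 s.
Total = 1 + 9.131 = 10.131 s.

Total time ≈ 10.1 s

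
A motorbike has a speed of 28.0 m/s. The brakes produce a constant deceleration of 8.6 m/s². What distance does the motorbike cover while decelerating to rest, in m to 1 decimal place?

Braking distance ≈ 45.6 m

Braking distance = v²/(2a) = 28.0000² / (2 × 8.600) = 784.000 / 17.200 = 45.581 m.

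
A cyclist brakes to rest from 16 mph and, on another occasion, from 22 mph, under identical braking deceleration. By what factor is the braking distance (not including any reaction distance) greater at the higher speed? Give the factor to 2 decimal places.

Braking distance d = v²/(2a), so with a fixed, d ∝ v².
Factor = (22/16)² = 1.3750² = 1.8906.

Factor ≈ 1.89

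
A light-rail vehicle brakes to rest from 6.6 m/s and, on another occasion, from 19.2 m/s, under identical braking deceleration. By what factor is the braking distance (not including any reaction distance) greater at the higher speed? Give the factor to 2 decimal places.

Braking distance d = v²/(2a), so with a fixed, d ∝ v².
Factor = (19.2/6.6)² = 2.9091² = 8.4629.

Factor ≈ 8.46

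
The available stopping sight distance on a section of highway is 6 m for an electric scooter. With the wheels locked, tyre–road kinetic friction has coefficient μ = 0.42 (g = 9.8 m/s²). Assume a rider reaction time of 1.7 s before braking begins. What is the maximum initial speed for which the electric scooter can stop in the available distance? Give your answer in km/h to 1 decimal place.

Maximum speed ≈ 10.5 km/h

a = μg = 0.42 × 9.8 = 4.116 m/s².
Stopping distance: v·t_r + v²/(2a) = 6 with t_r = 1.7 s and a = 4.116 m/s².
So v² + 13.994 v − 49.39 = 0.
Positive root: v = −a·t_r + √((a·t_r)² + 2a·d) = −6.997 + √(48.958 + 49.39) = 2.9201 m/s.
2.9201 m/s × 3.6 = 10.512 km/h.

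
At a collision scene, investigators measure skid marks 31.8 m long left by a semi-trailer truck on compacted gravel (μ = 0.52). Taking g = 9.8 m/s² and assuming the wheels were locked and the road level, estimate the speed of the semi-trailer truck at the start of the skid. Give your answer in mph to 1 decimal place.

Deceleration a = μg = 0.52 × 9.8 = 5.096 m/s².
v = √(2a·d) = √(2 × 5.096 × 31.8) = √324.106 = 18.0029 m/s.
= 18.0029 ÷ 0.44704 = 40.271 mph.

Initial speed ≈ 40.3 mph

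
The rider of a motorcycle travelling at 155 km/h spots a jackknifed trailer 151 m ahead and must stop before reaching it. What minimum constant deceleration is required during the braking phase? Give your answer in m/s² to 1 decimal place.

Required deceleration ≈ 6.1 m/s²

155 km/h ÷ 3.6 = 43.0556 m/s.
v² = 2a·d ⇒ a = v²/(2d) = 43.0556² / (2 × 151.000) = 1853.785 / 302.000 = 6.1384 m/s².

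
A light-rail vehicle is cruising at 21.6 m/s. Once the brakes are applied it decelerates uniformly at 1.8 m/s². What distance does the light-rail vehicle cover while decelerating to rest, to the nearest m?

Braking distance = v²/(2a) = 21.6000² / (2 × 1.800) = 466.560 / 3.600 = 129.600 m.

Braking distance ≈ 130 m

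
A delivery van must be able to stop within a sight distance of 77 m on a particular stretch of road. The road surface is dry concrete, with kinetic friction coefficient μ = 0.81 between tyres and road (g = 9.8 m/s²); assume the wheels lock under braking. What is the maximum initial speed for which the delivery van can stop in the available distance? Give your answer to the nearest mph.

Maximum speed ≈ 78 mph

a = μg = 0.81 × 9.8 = 7.938 m/s².
v²/(2a) = d ⇒ v = √(2 × 7.938 × 77) = √1222.45 = 34.9636 m/s.
34.9636 m/s ÷ 0.44704 = 78.211 mph.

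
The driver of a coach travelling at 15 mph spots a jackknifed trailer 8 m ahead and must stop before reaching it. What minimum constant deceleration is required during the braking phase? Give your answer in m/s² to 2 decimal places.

Required deceleration ≈ 2.81 m/s²

15 mph × 0.44704 = 6.7056 m/s.
v² = 2a·d ⇒ a = v²/(2d) = 6.7056² / (2 × 8.000) = 44.965 / 16.000 = 2.8103 m/s².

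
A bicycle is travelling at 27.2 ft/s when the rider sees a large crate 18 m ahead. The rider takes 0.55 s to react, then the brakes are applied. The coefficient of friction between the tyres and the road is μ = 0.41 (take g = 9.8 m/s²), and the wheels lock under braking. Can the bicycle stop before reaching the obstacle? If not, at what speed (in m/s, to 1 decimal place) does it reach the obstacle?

27.2 ft/s × 0.3048 = 8.2906 m/s.
a = μg = 0.41 × 9.8 = 4.018 m/s².
Reaction distance = 8.2906 × 0.55 = 4.560 m.
Braking distance = v²/(2a) = 68.734 / 8.036 = 8.553 m.
Total stopping distance = 4.560 + 8.553 = 13.113 m, vs 18 m available — it stops with 18 − 13.113 = 4.887 m to spare.

Yes — it stops about 4.9 m short of the obstacle, so it never reaches it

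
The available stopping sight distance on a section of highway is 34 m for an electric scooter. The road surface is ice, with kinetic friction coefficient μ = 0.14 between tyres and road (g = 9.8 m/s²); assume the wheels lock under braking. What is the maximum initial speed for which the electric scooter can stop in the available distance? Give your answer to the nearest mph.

a = μg = 0.14 × 9.8 = 1.372 m/s².
v²/(2a) = d ⇒ v = √(2 × 1.372 × 34) = √93.30 = 9.6592 m/s.
9.6592 m/s ÷ 0.44704 = 21.607 mph.

Maximum speed ≈ 22 mph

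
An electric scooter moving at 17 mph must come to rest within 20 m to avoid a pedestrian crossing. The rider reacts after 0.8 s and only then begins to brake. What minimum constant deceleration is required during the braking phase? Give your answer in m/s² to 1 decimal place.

Required deceleration ≈ 2.1 m/s²

17 mph × 0.44704 = 7.5997 m/s.
Distance covered during reaction = 7.5997 × 0.8 = 6.080 m.
Distance available for braking: 20 − 6.080 = 13.920 m.
v² = 2a·d ⇒ a = v²/(2d) = 7.5997² / (2 × 13.920) = 57.755 / 27.840 = 2.0745 m/s².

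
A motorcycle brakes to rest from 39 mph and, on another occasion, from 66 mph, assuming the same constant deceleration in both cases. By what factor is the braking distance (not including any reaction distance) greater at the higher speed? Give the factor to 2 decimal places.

Factor ≈ 2.86

Braking distance d = v²/(2a), so with a fixed, d ∝ v².
Factor = (66/39)² = 1.6923² = 2.8639.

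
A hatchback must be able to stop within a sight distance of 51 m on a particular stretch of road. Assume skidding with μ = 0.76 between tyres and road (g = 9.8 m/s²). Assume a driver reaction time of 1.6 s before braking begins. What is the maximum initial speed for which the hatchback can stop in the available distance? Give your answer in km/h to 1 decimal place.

a = μg = 0.76 × 9.8 = 7.448 m/s².
Stopping distance: v·t_r + v²/(2a) = 51 with t_r = 1.6 s and a = 7.448 m/s².
So v² + 23.834 v − 759.70 = 0.
Positive root: v = −a·t_r + √((a·t_r)² + 2a·d) = −11.917 + √(142.015 + 759.70) = 18.1116 m/s.
18.1116 m/s × 3.6 = 65.202 km/h.

Maximum speed ≈ 65.2 km/h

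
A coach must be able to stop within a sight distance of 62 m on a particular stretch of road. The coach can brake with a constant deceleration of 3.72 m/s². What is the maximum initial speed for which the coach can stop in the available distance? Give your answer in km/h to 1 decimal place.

v²/(2a) = d ⇒ v = √(2 × 3.720 × 62) = √461.28 = 21.4774 m/s.
21.4774 m/s × 3.6 = 77.319 km/h.

Maximum speed ≈ 77.3 km/h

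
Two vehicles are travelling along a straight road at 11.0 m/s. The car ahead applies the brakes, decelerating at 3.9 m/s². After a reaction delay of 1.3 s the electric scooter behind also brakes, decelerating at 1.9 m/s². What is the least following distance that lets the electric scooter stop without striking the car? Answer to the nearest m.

Minimum gap ≈ 31 m

Leader travels v²/(2a_L) = 121.000 / 7.800 = 15.513 m before stopping.
Follower covers v·t_r = 11.0000 × 1.3 = 14.300 m while reacting, then v²/(2a_F) = 121.000 / 3.800 = 31.842 m while braking, for a total of 14.300 + 31.842 = 46.142 m.
Since a_F ≤ a_L and the follower starts braking later, the follower is never slower than the leader, so the closest approach is when both have stopped.
Minimum gap = 46.142 − 15.513 = 30.629 m.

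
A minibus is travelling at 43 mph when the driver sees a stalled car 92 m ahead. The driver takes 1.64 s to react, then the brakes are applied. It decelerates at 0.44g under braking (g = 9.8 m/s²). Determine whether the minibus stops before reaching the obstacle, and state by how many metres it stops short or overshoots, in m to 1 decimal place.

43 mph × 0.44704 = 19.2227 m/s.
a = 0.44 × 9.8 = 4.312 m/s².
Reaction distance = 19.2227 × 1.64 = 31.525 m.
Braking distance = v²/(2a) = 369.512 / 8.624 = 42.847 m.
Total stopping distance = 31.525 + 42.847 = 74.372 m, vs 92 m available — it stops with 92 − 74.372 = 17.628 m to spare.

Yes — it stops 17.6 m short of the obstacle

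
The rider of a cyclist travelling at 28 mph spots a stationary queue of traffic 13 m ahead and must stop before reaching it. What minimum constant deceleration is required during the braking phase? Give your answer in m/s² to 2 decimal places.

28 mph × 0.44704 = 12.5171 m/s.
v² = 2a·d ⇒ a = v²/(2d) = 12.5171² / (2 × 13.000) = 156.678 / 26.000 = 6.0261 m/s².

Required deceleration ≈ 6.03 m/s²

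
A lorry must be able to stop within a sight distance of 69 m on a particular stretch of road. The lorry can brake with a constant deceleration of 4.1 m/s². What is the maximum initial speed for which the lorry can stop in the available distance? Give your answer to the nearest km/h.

Maximum speed ≈ 86 km/h

v²/(2a) = d ⇒ v = √(2 × 4.100 × 69) = √565.80 = 23.7866 m/s.
23.7866 m/s × 3.6 = 85.632 km/h.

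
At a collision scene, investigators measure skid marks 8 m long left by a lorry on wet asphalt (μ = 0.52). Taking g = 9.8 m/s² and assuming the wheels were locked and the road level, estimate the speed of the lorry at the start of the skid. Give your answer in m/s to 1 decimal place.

Deceleration a = μg = 0.52 × 9.8 = 5.096 m/s².
v = √(2a·d) = √(2 × 5.096 × 8) = √81.536 = 9.0297 m/s.

Initial speed ≈ 9.0 m/s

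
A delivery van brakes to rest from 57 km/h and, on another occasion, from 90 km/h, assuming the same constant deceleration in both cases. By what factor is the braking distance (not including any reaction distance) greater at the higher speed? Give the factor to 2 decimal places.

Factor ≈ 2.49

Braking distance d = v²/(2a), so with a fixed, d ∝ v².
Factor = (90/57)² = 1.5789² = 2.4929.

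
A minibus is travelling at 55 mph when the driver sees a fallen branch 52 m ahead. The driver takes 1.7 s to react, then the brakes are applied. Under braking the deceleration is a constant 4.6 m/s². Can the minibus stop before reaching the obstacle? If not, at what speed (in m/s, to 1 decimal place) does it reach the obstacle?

No — it strikes the obstacle at 22.6 m/s

55 mph × 0.44704 = 24.5872 m/s.
Reaction distance = 24.5872 × 1.7 = 41.798 m.
Braking distance needed to stop: v²/(2a) = 604.530 / 9.200 = 65.710 m, so total needed = 41.798 + 65.710 = 107.508 m > 52 m — it cannot stop.
Distance remaining when braking begins: 52 − 41.798 = 10.202 m.
v² = v₀² − 2a·d = 604.530 − 2 × 4.600 × 10.202 = 510.672 m²/s².
v = √510.672 = 22.598 m/s.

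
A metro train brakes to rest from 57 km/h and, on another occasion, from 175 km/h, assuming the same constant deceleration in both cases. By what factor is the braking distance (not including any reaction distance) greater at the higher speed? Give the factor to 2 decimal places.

Braking distance d = v²/(2a), so with a fixed, d ∝ v².
Factor = (175/57)² = 3.0702² = 9.4261.

Factor ≈ 9.43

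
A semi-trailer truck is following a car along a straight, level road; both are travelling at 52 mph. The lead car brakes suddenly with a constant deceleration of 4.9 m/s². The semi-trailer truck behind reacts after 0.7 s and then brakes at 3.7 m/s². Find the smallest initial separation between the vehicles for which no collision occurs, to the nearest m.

Minimum gap ≈ 34 m

52 mph × 0.44704 = 23.2461 m/s.
Leader travels v²/(2a_L) = 540.381 / 9.800 = 55.141 m before stopping.
Follower covers v·t_r = 23.2461 × 0.7 = 16.272 m while reacting, then v²/(2a_F) = 540.381 / 7.400 = 73.024 m while braking, for a total of 16.272 + 73.024 = 89.296 m.
Since a_F ≤ a_L and the follower starts braking later, the follower is never slower than the leader, so the closest approach is when both have stopped.
Minimum gap = 89.296 − 55.141 = 34.155 m.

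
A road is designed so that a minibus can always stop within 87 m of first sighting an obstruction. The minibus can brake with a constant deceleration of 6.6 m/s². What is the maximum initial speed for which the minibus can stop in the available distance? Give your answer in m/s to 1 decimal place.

v²/(2a) = d ⇒ v = √(2 × 6.600 × 87) = √1148.40 = 33.8881 m/s.

Maximum speed ≈ 33.9 m/s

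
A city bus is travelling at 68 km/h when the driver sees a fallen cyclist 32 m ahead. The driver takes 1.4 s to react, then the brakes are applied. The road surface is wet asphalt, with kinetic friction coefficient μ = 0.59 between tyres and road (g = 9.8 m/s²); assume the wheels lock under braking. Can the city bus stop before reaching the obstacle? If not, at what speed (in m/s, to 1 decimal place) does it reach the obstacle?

68 km/h ÷ 3.6 = 18.8889 m/s.
a = μg = 0.59 × 9.8 = 5.782 m/s².
Reaction distance = 18.8889 × 1.4 = 26.444 m.
Braking distance needed to stop: v²/(2a) = 356.791 / 11.564 = 30.854 m, so total needed = 26.444 + 30.854 = 57.298 m > 32 m — it cannot stop.
Distance remaining when braking begins: 32 − 26.444 = 5.556 m.
v² = v₀² − 2a·d = 356.791 − 2 × 5.782 × 5.556 = 292.541 m²/s².
v = √292.541 = 17.104 m/s.

No — it strikes the obstacle at 17.1 m/s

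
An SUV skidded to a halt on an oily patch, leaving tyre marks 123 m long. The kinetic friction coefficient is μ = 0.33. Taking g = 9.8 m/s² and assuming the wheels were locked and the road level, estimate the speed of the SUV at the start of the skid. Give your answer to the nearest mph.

Deceleration a = μg = 0.33 × 9.8 = 3.234 m/s².
v = √(2a·d) = √(2 × 3.234 × 123) = √795.564 = 28.2057 m/s.
= 28.2057 ÷ 0.44704 = 63.094 mph.

Initial speed ≈ 63 mph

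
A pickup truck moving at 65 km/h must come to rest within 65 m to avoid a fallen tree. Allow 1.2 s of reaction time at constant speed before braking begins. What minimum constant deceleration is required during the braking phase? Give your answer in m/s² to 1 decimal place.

Required deceleration ≈ 3.8 m/s²

65 km/h ÷ 3.6 = 18.0556 m/s.
Distance covered during reaction = 18.0556 × 1.2 = 21.667 m.
Distance available for braking: 65 − 21.667 = 43.333 m.
v² = 2a·d ⇒ a = v²/(2d) = 18.0556² / (2 × 43.333) = 326.005 / 86.666 = 3.7616 m/s².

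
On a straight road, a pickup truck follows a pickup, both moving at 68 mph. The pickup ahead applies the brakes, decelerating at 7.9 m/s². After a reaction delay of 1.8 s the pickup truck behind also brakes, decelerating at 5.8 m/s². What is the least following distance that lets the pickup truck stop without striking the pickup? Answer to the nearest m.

Minimum gap ≈ 76 m

68 mph × 0.44704 = 30.3987 m/s.
Leader travels v²/(2a_L) = 924.081 / 15.800 = 58.486 m before stopping.
Follower covers v·t_r = 30.3987 × 1.8 = 54.718 m while reacting, then v²/(2a_F) = 924.081 / 11.600 = 79.662 m while braking, for a total of 54.718 + 79.662 = 134.380 m.
Since a_F ≤ a_L and the follower starts braking later, the follower is never slower than the leader, so the closest approach is when both have stopped.
Minimum gap = 134.380 − 58.486 = 75.894 m.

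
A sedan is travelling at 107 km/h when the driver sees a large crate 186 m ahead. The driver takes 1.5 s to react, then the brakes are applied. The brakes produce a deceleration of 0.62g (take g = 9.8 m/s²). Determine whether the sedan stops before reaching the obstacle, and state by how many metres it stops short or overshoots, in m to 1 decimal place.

107 km/h ÷ 3.6 = 29.7222 m/s.
a = 0.62 × 9.8 = 6.076 m/s².
Reaction distance = 29.7222 × 1.5 = 44.583 m.
Braking distance = v²/(2a) = 883.409 / 12.152 = 72.697 m.
Total stopping distance = 44.583 + 72.697 = 117.280 m, vs 186 m available — it stops with 186 − 117.280 = 68.720 m to spare.

Yes — it stops 68.7 m short of the obstacle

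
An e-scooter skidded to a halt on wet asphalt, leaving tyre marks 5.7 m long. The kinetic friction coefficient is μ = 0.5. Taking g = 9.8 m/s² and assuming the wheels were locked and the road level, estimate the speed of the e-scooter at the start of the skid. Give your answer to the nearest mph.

Initial speed ≈ 17 mph

Deceleration a = μg = 0.5 × 9.8 = 4.900 m/s².
v = √(2a·d) = √(2 × 4.900 × 5.7) = √55.860 = 7.4740 m/s.
= 7.4740 ÷ 0.44704 = 16.719 mph.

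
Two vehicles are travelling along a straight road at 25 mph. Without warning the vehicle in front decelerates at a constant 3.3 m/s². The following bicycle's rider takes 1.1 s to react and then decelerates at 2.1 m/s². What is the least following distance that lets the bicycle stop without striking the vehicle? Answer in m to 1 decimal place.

25 mph × 0.44704 = 11.1760 m/s.
Leader travels v²/(2a_L) = 124.903 / 6.600 = 18.925 m before stopping.
Follower covers v·t_r = 11.1760 × 1.1 = 12.294 m while reacting, then v²/(2a_F) = 124.903 / 4.200 = 29.739 m while braking, for a total of 12.294 + 29.739 = 42.033 m.
Since a_F ≤ a_L and the follower starts braking later, the follower is never slower than the leader, so the closest approach is when both have stopped.
Minimum gap = 42.033 − 18.925 = 23.108 m.

Minimum gap ≈ 23.1 m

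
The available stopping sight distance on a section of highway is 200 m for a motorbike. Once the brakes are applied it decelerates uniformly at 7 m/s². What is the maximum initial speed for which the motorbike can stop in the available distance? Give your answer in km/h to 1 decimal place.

Maximum speed ≈ 190.5 km/h

v²/(2a) = d ⇒ v = √(2 × 7.000 × 200) = √2800.00 = 52.9150 m/s.
52.9150 m/s × 3.6 = 190.494 km/h.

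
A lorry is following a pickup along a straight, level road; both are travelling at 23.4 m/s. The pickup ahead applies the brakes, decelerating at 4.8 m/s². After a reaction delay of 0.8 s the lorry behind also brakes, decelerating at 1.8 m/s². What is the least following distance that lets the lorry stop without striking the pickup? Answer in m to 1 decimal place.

Minimum gap ≈ 113.8 m

Leader travels v²/(2a_L) = 547.560 / 9.600 = 57.037 m before stopping.
Follower covers v·t_r = 23.4000 × 0.8 = 18.720 m while reacting, then v²/(2a_F) = 547.560 / 3.600 = 152.100 m while braking, for a total of 18.720 + 152.100 = 170.820 m.
Since a_F ≤ a_L and the follower starts braking later, the follower is never slower than the leader, so the closest approach is when both have stopped.
Minimum gap = 170.820 − 57.037 = 113.783 m.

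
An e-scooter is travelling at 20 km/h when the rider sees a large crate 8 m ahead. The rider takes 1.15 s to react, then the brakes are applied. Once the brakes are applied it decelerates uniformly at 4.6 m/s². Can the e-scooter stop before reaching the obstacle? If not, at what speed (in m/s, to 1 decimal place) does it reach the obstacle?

20 km/h ÷ 3.6 = 5.5556 m/s.
Reaction distance = 5.5556 × 1.15 = 6.389 m.
Braking distance needed to stop: v²/(2a) = 30.865 / 9.200 = 3.355 m, so total needed = 6.389 + 3.355 = 9.744 m > 8 m — it cannot stop.
Distance remaining when braking begins: 8 − 6.389 = 1.611 m.
v² = v₀² − 2a·d = 30.865 − 2 × 4.600 × 1.611 = 16.044 m²/s².
v = √16.044 = 4.005 m/s.

No — it strikes the obstacle at 4.0 m/s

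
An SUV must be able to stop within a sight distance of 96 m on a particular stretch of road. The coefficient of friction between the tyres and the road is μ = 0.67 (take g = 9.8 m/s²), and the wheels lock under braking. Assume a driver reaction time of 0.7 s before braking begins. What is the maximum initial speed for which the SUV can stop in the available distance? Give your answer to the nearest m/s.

Maximum speed ≈ 31 m/s

a = μg = 0.67 × 9.8 = 6.566 m/s².
Stopping distance: v·t_r + v²/(2a) = 96 with t_r = 0.7 s and a = 6.566 m/s².
So v² + 9.192 v − 1260.67 = 0.
Positive root: v = −a·t_r + √((a·t_r)² + 2a·d) = −4.596 + √(21.123 + 1260.67) = 31.2061 m/s.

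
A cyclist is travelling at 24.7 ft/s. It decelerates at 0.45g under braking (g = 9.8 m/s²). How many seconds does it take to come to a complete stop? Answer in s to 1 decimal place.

Braking time ≈ 1.7 s

24.7 ft/s × 0.3048 = 7.5286 m/s.
a = 0.45 × 9.8 = 4.410 m/s².
Braking time = v/a = 7.5286 / 4.410 = 1.707 s.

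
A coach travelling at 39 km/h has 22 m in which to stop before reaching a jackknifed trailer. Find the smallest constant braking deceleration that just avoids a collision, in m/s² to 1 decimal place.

39 km/h ÷ 3.6 = 10.8333 m/s.
v² = 2a·d ⇒ a = v²/(2d) = 10.8333² / (2 × 22.000) = 117.360 / 44.000 = 2.6673 m/s².

Required deceleration ≈ 2.7 m/s²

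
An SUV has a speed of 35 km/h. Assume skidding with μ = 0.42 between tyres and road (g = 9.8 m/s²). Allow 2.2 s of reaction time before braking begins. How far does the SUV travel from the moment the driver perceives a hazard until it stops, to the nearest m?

35 km/h ÷ 3.6 = 9.7222 m/s.
a = μg = 0.42 × 9.8 = 4.116 m/s².
Reaction distance = v·t_r = 9.7222 × 2.2 = 21.389 m.
Braking distance = v²/(2a) = 9.7222² / (2 × 4.116) = 94.521 / 8.232 = 11.482 m.
Total = 21.389 + 11.482 = 32.871 m.

Total stopping distance ≈ 33 m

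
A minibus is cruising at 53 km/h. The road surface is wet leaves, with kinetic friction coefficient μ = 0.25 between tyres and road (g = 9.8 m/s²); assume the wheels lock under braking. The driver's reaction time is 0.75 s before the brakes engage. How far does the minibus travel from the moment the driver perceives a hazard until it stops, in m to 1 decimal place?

53 km/h ÷ 3.6 = 14.7222 m/s.
a = μg = 0.25 × 9.8 = 2.450 m/s².
Reaction distance = v·t_r = 14.7222 × 0.75 = 11.042 m.
Braking distance = v²/(2a) = 14.7222² / (2 × 2.450) = 216.743 / 4.900 = 44.233 m.
Total = 11.042 + 44.233 = 55.275 m.

Total stopping distance ≈ 55.3 m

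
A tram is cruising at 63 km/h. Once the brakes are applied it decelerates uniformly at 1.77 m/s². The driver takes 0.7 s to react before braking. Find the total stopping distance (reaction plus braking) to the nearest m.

Total stopping distance ≈ 99 m

63 km/h ÷ 3.6 = 17.5000 m/s.
Reaction distance = v·t_r = 17.5000 × 0.7 = 12.250 m.
Braking distance = v²/(2a) = 17.5000² / (2 × 1.770) = 306.250 / 3.540 = 86.511 m.
Total = 12.250 + 86.511 = 98.761 m.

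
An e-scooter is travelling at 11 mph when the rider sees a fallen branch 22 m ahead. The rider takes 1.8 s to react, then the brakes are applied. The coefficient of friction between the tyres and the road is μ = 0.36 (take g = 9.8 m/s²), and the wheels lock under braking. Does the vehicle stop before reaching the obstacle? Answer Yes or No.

Yes

11 mph × 0.44704 = 4.9174 m/s.
a = μg = 0.36 × 9.8 = 3.528 m/s².
Reaction distance = 4.9174 × 1.8 = 8.851 m.
Braking distance = v²/(2a) = 24.181 / 7.056 = 3.427 m.
Total stopping distance = 8.851 + 3.427 = 12.278 m, vs 22 m available — it stops with 22 − 12.278 = 9.722 m to spare.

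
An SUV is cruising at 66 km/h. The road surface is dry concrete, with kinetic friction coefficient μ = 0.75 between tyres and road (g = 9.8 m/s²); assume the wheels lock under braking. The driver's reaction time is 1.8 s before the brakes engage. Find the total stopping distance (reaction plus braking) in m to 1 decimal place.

Total stopping distance ≈ 55.9 m

66 km/h ÷ 3.6 = 18.3333 m/s.
a = μg = 0.75 × 9.8 = 7.350 m/s².
Reaction distance = v·t_r = 18.3333 × 1.8 = 33.000 m.
Braking distance = v²/(2a) = 18.3333² / (2 × 7.350) = 336.110 / 14.700 = 22.865 m.
Total = 33.000 + 22.865 = 55.865 m.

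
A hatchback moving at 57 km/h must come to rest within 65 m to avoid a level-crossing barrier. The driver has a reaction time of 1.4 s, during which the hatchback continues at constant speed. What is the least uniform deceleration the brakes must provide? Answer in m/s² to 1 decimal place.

57 km/h ÷ 3.6 = 15.8333 m/s.
Distance covered during reaction = 15.8333 × 1.4 = 22.167 m.
Distance available for braking: 65 − 22.167 = 42.833 m.
v² = 2a·d ⇒ a = v²/(2d) = 15.8333² / (2 × 42.833) = 250.693 / 85.666 = 2.9264 m/s².

Required deceleration ≈ 2.9 m/s²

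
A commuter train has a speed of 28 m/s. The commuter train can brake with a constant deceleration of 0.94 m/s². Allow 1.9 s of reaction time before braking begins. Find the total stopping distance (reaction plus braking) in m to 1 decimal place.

Reaction distance = v·t_r = 28.0000 × 1.9 = 53.200 m.
Braking distance = v²/(2a) = 28.0000² / (2 × 0.940) = 784.000 / 1.880 = 417.021 m.
Total = 53.200 + 417.021 = 470.221 m.

Total stopping distance ≈ 470.2 m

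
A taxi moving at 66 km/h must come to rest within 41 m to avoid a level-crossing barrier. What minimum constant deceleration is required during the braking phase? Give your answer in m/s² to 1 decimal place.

66 km/h ÷ 3.6 = 18.3333 m/s.
v² = 2a·d ⇒ a = v²/(2d) = 18.3333² / (2 × 41.000) = 336.110 / 82.000 = 4.0989 m/s².

Required deceleration ≈ 4.1 m/s²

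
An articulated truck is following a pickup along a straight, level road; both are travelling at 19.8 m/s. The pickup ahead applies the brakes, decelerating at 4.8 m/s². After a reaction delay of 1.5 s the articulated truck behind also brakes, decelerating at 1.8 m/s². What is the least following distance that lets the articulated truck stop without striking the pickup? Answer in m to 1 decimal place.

Minimum gap ≈ 97.8 m

Leader travels v²/(2a_L) = 392.040 / 9.600 = 40.838 m before stopping.
Follower covers v·t_r = 19.8000 × 1.5 = 29.700 m while reacting, then v²/(2a_F) = 392.040 / 3.600 = 108.900 m while braking, for a total of 29.700 + 108.900 = 138.600 m.
Since a_F ≤ a_L and the follower starts braking later, the follower is never slower than the leader, so the closest approach is when both have stopped.
Minimum gap = 138.600 − 40.838 = 97.762 m.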